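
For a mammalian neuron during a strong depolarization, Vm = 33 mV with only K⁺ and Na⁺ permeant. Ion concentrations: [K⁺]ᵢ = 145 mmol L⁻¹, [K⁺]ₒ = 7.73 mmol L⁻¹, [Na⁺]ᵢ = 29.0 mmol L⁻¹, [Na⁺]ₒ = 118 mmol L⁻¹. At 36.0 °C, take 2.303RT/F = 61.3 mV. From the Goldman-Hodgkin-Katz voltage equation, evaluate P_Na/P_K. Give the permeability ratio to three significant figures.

27.7

Let α = P_Na/P_K. GHK: Vm = 61.3·log₁₀[(Kₒ + α·Naₒ)/(Kᵢ + α·Naᵢ)].
10^(Vm/61.3) = 10^(33.0/61.3) = 3.4541
So 3.4541·(Kᵢ + α·Naᵢ) = Kₒ + α·Naₒ → α = (3.4541·145.0 − 7.73) / (118.0 − 3.4541·29.0)
α = (500.8 − 7.73) / (118.0 − 100.2) = 493.1/17.83 = 27.66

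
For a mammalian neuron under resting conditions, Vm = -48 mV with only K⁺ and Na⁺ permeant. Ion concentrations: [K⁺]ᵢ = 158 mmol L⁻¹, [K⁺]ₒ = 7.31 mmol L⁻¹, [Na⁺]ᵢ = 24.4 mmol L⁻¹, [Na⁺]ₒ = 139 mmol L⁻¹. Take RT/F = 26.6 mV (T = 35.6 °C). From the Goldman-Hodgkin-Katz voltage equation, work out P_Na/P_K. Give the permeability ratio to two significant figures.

Let α = P_Na/P_K. GHK: Vm = 26.6·ln[(Kₒ + α·Naₒ)/(Kᵢ + α·Naᵢ)].
e^(Vm/26.6) = e^(-48.0/26.6) = 0.16455
So 0.16455·(Kᵢ + α·Naᵢ) = Kₒ + α·Naₒ → α = (0.16455·158.0 − 7.31) / (139.0 − 0.16455·24.4)
α = (26 − 7.31) / (139.0 − 4.015) = 18.69/135 = 0.1385

0.14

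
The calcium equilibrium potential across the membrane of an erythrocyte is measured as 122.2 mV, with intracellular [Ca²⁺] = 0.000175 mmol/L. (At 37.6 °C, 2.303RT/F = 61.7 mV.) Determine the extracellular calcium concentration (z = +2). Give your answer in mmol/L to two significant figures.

1.6 mmol/L

Nernst: E = (61.7/2) · log₁₀([out]/[in]), so log₁₀([out]/[in]) = 122.2 × 2 / 61.7 = 3.9611.
[out]/[in] = 10^(3.9611) = 9143.
[out] = 9143 × 0.000175 = 1.6 mmol/L.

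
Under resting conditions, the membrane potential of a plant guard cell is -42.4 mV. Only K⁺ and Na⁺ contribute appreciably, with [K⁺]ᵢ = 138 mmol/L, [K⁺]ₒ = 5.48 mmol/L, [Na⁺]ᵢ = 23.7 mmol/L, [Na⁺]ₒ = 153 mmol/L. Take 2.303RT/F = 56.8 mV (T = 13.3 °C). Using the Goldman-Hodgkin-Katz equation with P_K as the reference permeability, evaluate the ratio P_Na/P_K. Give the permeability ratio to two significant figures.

0.13

Let α = P_Na/P_K. GHK: Vm = 56.8·log₁₀[(Kₒ + α·Naₒ)/(Kᵢ + α·Naᵢ)].
10^(Vm/56.8) = 10^(-42.4/56.8) = 0.17928
So 0.17928·(Kᵢ + α·Naᵢ) = Kₒ + α·Naₒ → α = (0.17928·138.0 − 5.48) / (153.0 − 0.17928·23.7)
α = (24.74 − 5.48) / (153.0 − 4.249) = 19.26/148.8 = 0.1295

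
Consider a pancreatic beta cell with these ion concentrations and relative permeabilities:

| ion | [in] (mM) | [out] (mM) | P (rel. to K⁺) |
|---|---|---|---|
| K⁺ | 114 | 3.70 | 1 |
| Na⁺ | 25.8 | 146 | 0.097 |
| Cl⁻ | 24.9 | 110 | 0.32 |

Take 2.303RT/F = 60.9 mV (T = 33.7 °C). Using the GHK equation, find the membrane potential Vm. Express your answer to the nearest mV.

-47 mV

Vm = 60.9 · log₁₀[(Σ P·[cation]ₒ + Σ P·[anion]ᵢ) / (Σ P·[cation]ᵢ + Σ P·[anion]ₒ)]
Numerator = 1×3.70 + 0.097×146 + 0.32×24.9 = 25.83
Denominator = 1×114 + 0.097×25.8 + 0.32×110 = 151.7
Vm = 60.9 · log₁₀(0.17027) = 60.9 × (-0.7689) = -46.82 mV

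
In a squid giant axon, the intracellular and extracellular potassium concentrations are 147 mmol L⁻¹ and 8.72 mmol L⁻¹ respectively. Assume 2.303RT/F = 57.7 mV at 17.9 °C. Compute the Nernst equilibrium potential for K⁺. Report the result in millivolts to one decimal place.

E = (57.7/z) · log₁₀([K⁺]_out/[K⁺]_in) with z = +1.
= (57.7/1) · log₁₀(8.72/147) = 57.70 · log₁₀(0.05932)
= 57.70 · (-1.2268) = -70.79 mV

-70.8 mV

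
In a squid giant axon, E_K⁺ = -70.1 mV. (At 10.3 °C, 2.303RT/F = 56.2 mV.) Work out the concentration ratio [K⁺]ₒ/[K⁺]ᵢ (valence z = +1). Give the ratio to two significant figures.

0.057

log₁₀([out]/[in]) = E·z/(56.2) = -70.1 × 1 / 56.2 = -1.2473
[out]/[in] = 10^(-1.2473) = 0.05658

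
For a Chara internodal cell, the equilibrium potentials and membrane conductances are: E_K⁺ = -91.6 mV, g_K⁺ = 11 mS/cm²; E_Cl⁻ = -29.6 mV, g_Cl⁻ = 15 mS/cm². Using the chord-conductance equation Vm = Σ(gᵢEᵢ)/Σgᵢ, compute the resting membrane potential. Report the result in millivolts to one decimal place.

Σ gᵢEᵢ = 11·(-91.6) + 15·(-29.6) = -1451.60
Σ gᵢ = 11 + 15 = 26
Vm = -1451.60 / 26 = -55.83 mV

-55.8 mV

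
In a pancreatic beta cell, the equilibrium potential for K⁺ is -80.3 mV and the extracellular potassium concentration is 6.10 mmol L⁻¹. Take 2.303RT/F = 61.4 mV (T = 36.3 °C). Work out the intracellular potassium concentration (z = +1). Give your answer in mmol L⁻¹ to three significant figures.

124 mmol L⁻¹

Nernst: E = (61.4/1) · log₁₀([out]/[in]), so log₁₀([out]/[in]) = -80.3 × 1 / 61.4 = -1.3078.
[out]/[in] = 10^(-1.3078) = 0.04922.
[in] = 6.10 / 0.04922 = 123.9 mmol L⁻¹.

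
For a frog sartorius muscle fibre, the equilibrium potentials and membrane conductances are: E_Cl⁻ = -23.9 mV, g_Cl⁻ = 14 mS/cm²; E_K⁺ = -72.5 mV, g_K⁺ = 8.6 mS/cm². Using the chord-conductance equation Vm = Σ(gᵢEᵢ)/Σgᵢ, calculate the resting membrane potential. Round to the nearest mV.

Σ gᵢEᵢ = 14·(-23.9) + 8.6·(-72.5) = -958.10
Σ gᵢ = 14 + 8.6 = 22.6
Vm = -958.10 / 22.6 = -42.39 mV

-42 mV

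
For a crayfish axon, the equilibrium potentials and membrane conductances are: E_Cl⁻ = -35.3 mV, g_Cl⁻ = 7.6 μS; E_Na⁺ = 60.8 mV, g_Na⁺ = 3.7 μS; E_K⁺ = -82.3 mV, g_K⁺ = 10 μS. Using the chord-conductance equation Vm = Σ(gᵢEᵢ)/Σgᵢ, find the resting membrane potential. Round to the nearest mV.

Σ gᵢEᵢ = 7.6·(-35.3) + 3.7·(60.8) + 10·(-82.3) = -866.32
Σ gᵢ = 7.6 + 3.7 + 10 = 21.3
Vm = -866.32 / 21.3 = -40.67 mV

-41 mV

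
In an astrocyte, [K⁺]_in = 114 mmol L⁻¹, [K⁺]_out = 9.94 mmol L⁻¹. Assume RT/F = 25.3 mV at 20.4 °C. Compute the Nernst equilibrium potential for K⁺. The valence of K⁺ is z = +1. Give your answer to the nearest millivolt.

-62 mV

E = (25.3/z) · ln([K⁺]_out/[K⁺]_in) with z = +1.
= (25.3/1) · ln(9.94/114) = 25.30 · ln(0.08719)
= 25.30 · (-2.4396) = -61.72 mV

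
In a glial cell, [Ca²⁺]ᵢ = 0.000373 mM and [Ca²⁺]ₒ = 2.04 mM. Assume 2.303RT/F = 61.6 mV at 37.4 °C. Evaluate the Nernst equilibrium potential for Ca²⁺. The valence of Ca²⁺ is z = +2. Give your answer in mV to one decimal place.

E = (61.6/z) · log₁₀([Ca²⁺]_out/[Ca²⁺]_in) with z = +2.
= (61.6/2) · log₁₀(2.04/0.000373) = 30.80 · log₁₀(5469)
= 30.80 · (3.7379) = 115.13 mV

115.1 mV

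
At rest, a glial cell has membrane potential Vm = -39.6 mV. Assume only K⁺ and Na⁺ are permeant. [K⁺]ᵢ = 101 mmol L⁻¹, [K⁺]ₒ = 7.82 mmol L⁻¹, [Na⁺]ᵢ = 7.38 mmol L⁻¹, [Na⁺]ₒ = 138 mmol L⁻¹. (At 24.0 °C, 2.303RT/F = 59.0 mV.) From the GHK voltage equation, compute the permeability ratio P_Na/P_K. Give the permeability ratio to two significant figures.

Let α = P_Na/P_K. GHK: Vm = 59.0·log₁₀[(Kₒ + α·Naₒ)/(Kᵢ + α·Naᵢ)].
10^(Vm/59.0) = 10^(-39.6/59.0) = 0.21321
So 0.21321·(Kᵢ + α·Naᵢ) = Kₒ + α·Naₒ → α = (0.21321·101.0 − 7.82) / (138.0 − 0.21321·7.38)
α = (21.53 − 7.82) / (138.0 − 1.574) = 13.71/136.4 = 0.1005

0.10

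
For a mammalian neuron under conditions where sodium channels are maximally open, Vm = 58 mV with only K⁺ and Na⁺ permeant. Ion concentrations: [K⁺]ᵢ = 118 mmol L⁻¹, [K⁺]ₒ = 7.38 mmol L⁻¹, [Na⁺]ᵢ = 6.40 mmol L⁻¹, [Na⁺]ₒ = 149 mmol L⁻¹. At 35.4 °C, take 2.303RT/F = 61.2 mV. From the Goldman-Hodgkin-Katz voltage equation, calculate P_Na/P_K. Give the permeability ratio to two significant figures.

11

Let α = P_Na/P_K. GHK: Vm = 61.2·log₁₀[(Kₒ + α·Naₒ)/(Kᵢ + α·Naᵢ)].
10^(Vm/61.2) = 10^(58.0/61.2) = 8.8657
So 8.8657·(Kᵢ + α·Naᵢ) = Kₒ + α·Naₒ → α = (8.8657·118.0 − 7.38) / (149.0 − 8.8657·6.4)
α = (1046 − 7.38) / (149.0 − 56.74) = 1039/92.26 = 11.26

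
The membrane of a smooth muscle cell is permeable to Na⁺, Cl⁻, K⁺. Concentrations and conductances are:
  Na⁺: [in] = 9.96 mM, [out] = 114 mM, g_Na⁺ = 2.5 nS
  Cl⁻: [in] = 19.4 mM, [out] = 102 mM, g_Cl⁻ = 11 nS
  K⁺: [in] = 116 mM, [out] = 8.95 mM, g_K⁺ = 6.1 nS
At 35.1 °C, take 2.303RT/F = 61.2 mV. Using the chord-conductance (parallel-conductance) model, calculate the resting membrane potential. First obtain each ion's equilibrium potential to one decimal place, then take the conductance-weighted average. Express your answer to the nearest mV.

E_Na⁺ = (61.2/1)·log₁₀(114/9.96) = 64.8 mV
E_Cl⁻ = (61.2/-1)·log₁₀(102/19.4) = -44.1 mV
E_K⁺ = (61.2/1)·log₁₀(8.95/116) = -68.1 mV
Vm = (Σ gᵢEᵢ)/(Σ gᵢ) = (2.5·64.8 + 11·-44.1 + 6.1·-68.1) / (2.5 + 11 + 6.1)
= -738.51 / 19.6 = -37.68 mV

-38 mV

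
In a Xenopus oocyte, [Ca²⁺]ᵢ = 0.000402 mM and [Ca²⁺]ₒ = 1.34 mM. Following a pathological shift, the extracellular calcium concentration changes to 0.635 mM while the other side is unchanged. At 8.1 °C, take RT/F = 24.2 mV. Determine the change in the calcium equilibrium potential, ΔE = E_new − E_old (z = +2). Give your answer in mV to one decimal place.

-9.0 mV

E_old = (24.2/2)·ln(1.34/0.000402) = 98.15 mV
E_new = (24.2/2)·ln(0.635/0.000402) = 89.12 mV
ΔE = 89.12 − (98.15) = -9.04 mV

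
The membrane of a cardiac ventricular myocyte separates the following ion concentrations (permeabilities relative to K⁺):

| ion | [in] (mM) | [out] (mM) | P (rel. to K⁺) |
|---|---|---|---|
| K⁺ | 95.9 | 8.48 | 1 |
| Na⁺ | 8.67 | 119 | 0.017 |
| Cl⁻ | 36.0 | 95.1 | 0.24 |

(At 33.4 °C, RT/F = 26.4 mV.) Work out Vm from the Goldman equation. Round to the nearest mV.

Vm = 26.4 · ln[(Σ P·[cation]ₒ + Σ P·[anion]ᵢ) / (Σ P·[cation]ᵢ + Σ P·[anion]ₒ)]
Numerator = 1×8.48 + 0.017×119 + 0.24×36.0 = 19.14
Denominator = 1×95.9 + 0.017×8.67 + 0.24×95.1 = 118.9
Vm = 26.4 · ln(0.16104) = 26.4 × (-1.8261) = -48.21 mV

-48 mV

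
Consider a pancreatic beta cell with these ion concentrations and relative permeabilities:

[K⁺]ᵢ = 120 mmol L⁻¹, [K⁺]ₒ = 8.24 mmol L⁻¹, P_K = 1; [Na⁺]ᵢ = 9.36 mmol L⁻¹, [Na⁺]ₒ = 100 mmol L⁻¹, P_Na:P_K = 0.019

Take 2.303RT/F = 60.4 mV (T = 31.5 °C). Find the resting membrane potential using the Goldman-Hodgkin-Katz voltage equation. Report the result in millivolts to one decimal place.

Vm = 60.4 · log₁₀[(Σ P·[cation]ₒ + Σ P·[anion]ᵢ) / (Σ P·[cation]ᵢ + Σ P·[anion]ₒ)]
Numerator = 1×8.24 + 0.019×100 = 10.14
Denominator = 1×120 + 0.019×9.36 = 120.2
Vm = 60.4 · log₁₀(0.084375) = 60.4 × (-1.0738) = -64.86 mV

-64.9 mV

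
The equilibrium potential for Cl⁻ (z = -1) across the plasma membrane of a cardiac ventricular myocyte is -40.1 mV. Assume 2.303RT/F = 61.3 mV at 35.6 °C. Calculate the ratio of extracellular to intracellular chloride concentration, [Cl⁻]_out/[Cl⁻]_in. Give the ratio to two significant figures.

log₁₀([out]/[in]) = E·z/(61.3) = -40.1 × -1 / 61.3 = 0.6542
[out]/[in] = 10^(0.6542) = 4.51

4.5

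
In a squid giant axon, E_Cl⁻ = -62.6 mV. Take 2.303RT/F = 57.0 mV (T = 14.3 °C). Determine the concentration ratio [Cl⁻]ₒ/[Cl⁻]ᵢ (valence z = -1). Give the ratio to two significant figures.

log₁₀([out]/[in]) = E·z/(57.0) = -62.6 × -1 / 57.0 = 1.0982
[out]/[in] = 10^(1.0982) = 12.54

13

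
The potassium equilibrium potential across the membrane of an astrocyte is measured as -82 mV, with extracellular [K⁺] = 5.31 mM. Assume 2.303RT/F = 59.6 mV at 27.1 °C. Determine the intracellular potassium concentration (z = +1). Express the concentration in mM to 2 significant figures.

Nernst: E = (59.6/1) · log₁₀([out]/[in]), so log₁₀([out]/[in]) = -82.0 × 1 / 59.6 = -1.3758.
[out]/[in] = 10^(-1.3758) = 0.04209.
[in] = 5.31 / 0.04209 = 126.2 mM.

130 mM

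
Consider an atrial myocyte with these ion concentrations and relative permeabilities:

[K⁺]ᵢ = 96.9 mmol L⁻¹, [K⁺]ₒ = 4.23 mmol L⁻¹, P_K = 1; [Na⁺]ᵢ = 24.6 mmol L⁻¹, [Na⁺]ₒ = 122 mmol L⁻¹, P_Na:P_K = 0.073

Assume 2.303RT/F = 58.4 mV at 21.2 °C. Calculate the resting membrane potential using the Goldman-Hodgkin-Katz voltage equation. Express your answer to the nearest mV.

Vm = 58.4 · log₁₀[(Σ P·[cation]ₒ + Σ P·[anion]ᵢ) / (Σ P·[cation]ᵢ + Σ P·[anion]ₒ)]
Numerator = 1×4.23 + 0.073×122 = 13.14
Denominator = 1×96.9 + 0.073×24.6 = 98.7
Vm = 58.4 · log₁₀(0.1331) = 58.4 × (-0.8758) = -51.15 mV

-51 mV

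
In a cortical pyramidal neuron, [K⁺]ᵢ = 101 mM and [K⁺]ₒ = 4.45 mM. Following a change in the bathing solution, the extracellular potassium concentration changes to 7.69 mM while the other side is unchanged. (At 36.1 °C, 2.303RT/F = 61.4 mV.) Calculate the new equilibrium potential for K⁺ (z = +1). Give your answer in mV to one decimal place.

-68.7 mV

After the shift: [K⁺]_out = 7.69, [K⁺]_in = 101 mM.
E_new = (61.4/1)·log₁₀(7.69/101) = 61.40 · (-1.1184) = -68.67 mV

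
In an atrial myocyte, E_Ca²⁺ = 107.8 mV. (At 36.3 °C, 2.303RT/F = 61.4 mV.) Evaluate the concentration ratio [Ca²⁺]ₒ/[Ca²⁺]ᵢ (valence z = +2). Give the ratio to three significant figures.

log₁₀([out]/[in]) = E·z/(61.4) = 107.8 × 2 / 61.4 = 3.5114
[out]/[in] = 10^(3.5114) = 3246

3250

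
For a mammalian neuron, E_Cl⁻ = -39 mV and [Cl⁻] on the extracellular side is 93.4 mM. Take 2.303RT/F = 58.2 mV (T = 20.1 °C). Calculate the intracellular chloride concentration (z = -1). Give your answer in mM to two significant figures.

Nernst: E = (58.2/-1) · log₁₀([out]/[in]), so log₁₀([out]/[in]) = -39.0 × -1 / 58.2 = 0.6701.
[out]/[in] = 10^(0.6701) = 4.678.
[in] = 93.4 / 4.678 = 19.96 mM.

20 mM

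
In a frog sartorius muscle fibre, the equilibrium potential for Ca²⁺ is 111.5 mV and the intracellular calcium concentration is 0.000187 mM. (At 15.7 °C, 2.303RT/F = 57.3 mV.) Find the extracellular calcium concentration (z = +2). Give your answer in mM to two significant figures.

Nernst: E = (57.3/2) · log₁₀([out]/[in]), so log₁₀([out]/[in]) = 111.5 × 2 / 57.3 = 3.8918.
[out]/[in] = 10^(3.8918) = 7795.
[out] = 7795 × 0.000187 = 1.458 mM.

1.5 mM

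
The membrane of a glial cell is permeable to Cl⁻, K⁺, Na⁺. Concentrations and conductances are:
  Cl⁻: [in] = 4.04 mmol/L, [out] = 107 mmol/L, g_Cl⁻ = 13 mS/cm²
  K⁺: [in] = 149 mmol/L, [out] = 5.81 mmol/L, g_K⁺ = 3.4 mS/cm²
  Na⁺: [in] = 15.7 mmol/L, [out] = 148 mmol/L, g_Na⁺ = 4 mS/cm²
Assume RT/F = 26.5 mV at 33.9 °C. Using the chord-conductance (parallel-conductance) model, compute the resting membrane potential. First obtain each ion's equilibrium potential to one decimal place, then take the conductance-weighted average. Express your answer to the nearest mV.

-58 mV

E_Cl⁻ = (26.5/-1)·ln(107/4.04) = -86.8 mV
E_K⁺ = (26.5/1)·ln(5.81/149) = -86.0 mV
E_Na⁺ = (26.5/1)·ln(148/15.7) = 59.5 mV
Vm = (Σ gᵢEᵢ)/(Σ gᵢ) = (13·-86.8 + 3.4·-86.0 + 4·59.5) / (13 + 3.4 + 4)
= -1182.80 / 20.4 = -57.98 mV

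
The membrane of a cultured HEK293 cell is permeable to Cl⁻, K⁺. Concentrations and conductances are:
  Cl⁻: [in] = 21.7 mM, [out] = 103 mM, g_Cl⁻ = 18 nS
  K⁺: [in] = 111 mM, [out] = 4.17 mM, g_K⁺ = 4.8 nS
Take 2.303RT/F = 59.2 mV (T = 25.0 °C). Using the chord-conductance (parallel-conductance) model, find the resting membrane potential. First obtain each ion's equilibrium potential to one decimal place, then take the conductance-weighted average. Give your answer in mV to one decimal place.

E_Cl⁻ = (59.2/-1)·log₁₀(103/21.7) = -40.0 mV
E_K⁺ = (59.2/1)·log₁₀(4.17/111) = -84.4 mV
Vm = (Σ gᵢEᵢ)/(Σ gᵢ) = (18·-40.0 + 4.8·-84.4) / (18 + 4.8)
= -1125.12 / 22.8 = -49.35 mV

-49.3 mV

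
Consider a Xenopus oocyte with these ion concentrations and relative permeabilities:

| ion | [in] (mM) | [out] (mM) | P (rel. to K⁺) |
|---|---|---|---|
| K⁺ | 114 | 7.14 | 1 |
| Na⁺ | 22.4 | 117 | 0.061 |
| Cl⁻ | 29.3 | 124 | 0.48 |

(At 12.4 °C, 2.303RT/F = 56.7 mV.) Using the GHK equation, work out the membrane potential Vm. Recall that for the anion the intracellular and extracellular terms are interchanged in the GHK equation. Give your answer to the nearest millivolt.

Vm = 56.7 · log₁₀[(Σ P·[cation]ₒ + Σ P·[anion]ᵢ) / (Σ P·[cation]ᵢ + Σ P·[anion]ₒ)]
Numerator = 1×7.14 + 0.061×117 + 0.48×29.3 = 28.34
Denominator = 1×114 + 0.061×22.4 + 0.48×124 = 174.9
Vm = 56.7 · log₁₀(0.16205) = 56.7 × (-0.7903) = -44.81 mV

-45 mV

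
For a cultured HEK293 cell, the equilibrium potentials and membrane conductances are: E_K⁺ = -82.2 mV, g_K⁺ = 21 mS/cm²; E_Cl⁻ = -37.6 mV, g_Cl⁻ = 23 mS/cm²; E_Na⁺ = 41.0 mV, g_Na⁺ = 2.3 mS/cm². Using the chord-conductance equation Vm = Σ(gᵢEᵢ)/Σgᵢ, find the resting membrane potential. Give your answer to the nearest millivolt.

-54 mV

Σ gᵢEᵢ = 21·(-82.2) + 23·(-37.6) + 2.3·(41.0) = -2496.70
Σ gᵢ = 21 + 23 + 2.3 = 46.3
Vm = -2496.70 / 46.3 = -53.92 mV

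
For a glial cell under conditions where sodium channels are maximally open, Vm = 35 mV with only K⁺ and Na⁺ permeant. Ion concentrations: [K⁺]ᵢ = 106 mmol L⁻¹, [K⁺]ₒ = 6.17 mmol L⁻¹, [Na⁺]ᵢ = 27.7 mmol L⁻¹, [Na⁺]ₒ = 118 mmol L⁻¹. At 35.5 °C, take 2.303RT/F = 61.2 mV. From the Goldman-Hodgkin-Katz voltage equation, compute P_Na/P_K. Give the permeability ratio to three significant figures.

Let α = P_Na/P_K. GHK: Vm = 61.2·log₁₀[(Kₒ + α·Naₒ)/(Kᵢ + α·Naᵢ)].
10^(Vm/61.2) = 10^(35.0/61.2) = 3.7316
So 3.7316·(Kᵢ + α·Naᵢ) = Kₒ + α·Naₒ → α = (3.7316·106.0 − 6.17) / (118.0 − 3.7316·27.7)
α = (395.5 − 6.17) / (118.0 − 103.4) = 389.4/14.63 = 26.61

26.6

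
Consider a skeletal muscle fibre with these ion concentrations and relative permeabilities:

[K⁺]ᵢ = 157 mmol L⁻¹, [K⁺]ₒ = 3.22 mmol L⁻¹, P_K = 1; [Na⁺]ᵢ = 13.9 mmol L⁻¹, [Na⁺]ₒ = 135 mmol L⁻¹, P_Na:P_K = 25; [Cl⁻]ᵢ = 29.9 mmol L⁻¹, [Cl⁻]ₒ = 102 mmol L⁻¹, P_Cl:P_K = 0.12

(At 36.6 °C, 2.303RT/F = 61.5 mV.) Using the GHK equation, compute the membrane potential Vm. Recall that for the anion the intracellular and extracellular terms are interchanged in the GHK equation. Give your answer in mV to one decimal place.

Vm = 61.5 · log₁₀[(Σ P·[cation]ₒ + Σ P·[anion]ᵢ) / (Σ P·[cation]ᵢ + Σ P·[anion]ₒ)]
Numerator = 1×3.22 + 25×135 + 0.12×29.9 = 3382
Denominator = 1×157 + 25×13.9 + 0.12×102 = 516.7
Vm = 61.5 · log₁₀(6.5445) = 61.5 × (0.8159) = 50.18 mV

50.2 mV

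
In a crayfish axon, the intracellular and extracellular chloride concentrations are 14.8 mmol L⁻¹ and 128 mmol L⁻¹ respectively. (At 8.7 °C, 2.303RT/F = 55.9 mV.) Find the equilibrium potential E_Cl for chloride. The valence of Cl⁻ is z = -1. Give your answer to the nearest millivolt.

E = (55.9/z) · log₁₀([Cl⁻]_out/[Cl⁻]_in) with z = -1.
For an anion, dividing by z = -1 reverses the sign.
= (55.9/-1) · log₁₀(128/14.8) = -55.90 · log₁₀(8.649)
= -55.90 · (0.9369) = -52.38 mV

-52 mV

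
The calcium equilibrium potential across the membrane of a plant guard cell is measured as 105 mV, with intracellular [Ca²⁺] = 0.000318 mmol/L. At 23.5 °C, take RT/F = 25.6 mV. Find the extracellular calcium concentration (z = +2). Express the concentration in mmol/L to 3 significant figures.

1.16 mmol/L

Nernst: E = (25.6/2) · ln([out]/[in]), so ln([out]/[in]) = 105.0 × 2 / 25.6 = 8.2031.
[out]/[in] = e^(8.2031) = 3652.
[out] = 3652 × 0.000318 = 1.161 mmol/L.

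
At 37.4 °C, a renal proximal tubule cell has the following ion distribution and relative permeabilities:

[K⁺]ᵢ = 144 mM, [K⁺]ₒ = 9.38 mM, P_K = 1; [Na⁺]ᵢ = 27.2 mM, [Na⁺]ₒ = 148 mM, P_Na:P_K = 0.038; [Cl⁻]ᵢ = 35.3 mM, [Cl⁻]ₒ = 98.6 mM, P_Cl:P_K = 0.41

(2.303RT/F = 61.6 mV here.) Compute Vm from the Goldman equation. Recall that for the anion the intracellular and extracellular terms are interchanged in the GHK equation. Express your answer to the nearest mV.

-49 mV

Vm = 61.6 · log₁₀[(Σ P·[cation]ₒ + Σ P·[anion]ᵢ) / (Σ P·[cation]ᵢ + Σ P·[anion]ₒ)]
Numerator = 1×9.38 + 0.038×148 + 0.41×35.3 = 29.48
Denominator = 1×144 + 0.038×27.2 + 0.41×98.6 = 185.5
Vm = 61.6 · log₁₀(0.15894) = 61.6 × (-0.7988) = -49.20 mV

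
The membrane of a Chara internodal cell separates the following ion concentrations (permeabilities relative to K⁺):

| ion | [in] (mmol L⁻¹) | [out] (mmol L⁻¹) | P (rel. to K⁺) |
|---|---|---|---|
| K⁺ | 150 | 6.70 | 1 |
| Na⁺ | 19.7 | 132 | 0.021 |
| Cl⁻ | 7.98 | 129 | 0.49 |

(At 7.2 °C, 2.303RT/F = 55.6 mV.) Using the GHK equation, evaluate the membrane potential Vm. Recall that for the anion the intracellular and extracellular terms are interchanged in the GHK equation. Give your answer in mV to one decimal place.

-66.9 mV

Vm = 55.6 · log₁₀[(Σ P·[cation]ₒ + Σ P·[anion]ᵢ) / (Σ P·[cation]ᵢ + Σ P·[anion]ₒ)]
Numerator = 1×6.70 + 0.021×132 + 0.49×7.98 = 13.38
Denominator = 1×150 + 0.021×19.7 + 0.49×129 = 213.6
Vm = 55.6 · log₁₀(0.062644) = 55.6 × (-1.2031) = -66.89 mV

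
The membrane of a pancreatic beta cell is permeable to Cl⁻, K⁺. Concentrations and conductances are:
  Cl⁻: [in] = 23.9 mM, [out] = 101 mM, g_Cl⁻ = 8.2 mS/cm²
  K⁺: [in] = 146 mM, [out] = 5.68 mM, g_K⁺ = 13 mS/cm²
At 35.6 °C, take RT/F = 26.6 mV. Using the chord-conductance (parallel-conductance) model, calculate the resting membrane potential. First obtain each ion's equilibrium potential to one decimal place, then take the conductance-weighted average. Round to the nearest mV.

-68 mV

E_Cl⁻ = (26.6/-1)·ln(101/23.9) = -38.3 mV
E_K⁺ = (26.6/1)·ln(5.68/146) = -86.4 mV
Vm = (Σ gᵢEᵢ)/(Σ gᵢ) = (8.2·-38.3 + 13·-86.4) / (8.2 + 13)
= -1437.26 / 21.2 = -67.80 mV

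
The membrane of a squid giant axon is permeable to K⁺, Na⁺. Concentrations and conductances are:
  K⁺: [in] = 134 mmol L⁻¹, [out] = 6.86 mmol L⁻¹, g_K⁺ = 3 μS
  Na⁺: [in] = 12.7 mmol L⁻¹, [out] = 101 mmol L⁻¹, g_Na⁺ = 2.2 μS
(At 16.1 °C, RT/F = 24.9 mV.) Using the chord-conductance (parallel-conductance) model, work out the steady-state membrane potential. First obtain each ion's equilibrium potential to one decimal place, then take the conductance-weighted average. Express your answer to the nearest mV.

E_K⁺ = (24.9/1)·ln(6.86/134) = -74.0 mV
E_Na⁺ = (24.9/1)·ln(101/12.7) = 51.6 mV
Vm = (Σ gᵢEᵢ)/(Σ gᵢ) = (3·-74.0 + 2.2·51.6) / (3 + 2.2)
= -108.48 / 5.2 = -20.86 mV

-21 mV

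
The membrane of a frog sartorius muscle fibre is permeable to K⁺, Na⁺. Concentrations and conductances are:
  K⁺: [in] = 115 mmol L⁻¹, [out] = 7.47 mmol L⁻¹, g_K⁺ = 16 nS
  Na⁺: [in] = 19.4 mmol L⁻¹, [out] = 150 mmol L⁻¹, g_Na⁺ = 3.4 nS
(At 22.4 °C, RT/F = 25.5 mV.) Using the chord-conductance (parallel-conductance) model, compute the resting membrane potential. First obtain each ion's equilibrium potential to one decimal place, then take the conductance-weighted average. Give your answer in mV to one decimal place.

-48.3 mV

E_K⁺ = (25.5/1)·ln(7.47/115) = -69.7 mV
E_Na⁺ = (25.5/1)·ln(150/19.4) = 52.2 mV
Vm = (Σ gᵢEᵢ)/(Σ gᵢ) = (16·-69.7 + 3.4·52.2) / (16 + 3.4)
= -937.72 / 19.4 = -48.34 mV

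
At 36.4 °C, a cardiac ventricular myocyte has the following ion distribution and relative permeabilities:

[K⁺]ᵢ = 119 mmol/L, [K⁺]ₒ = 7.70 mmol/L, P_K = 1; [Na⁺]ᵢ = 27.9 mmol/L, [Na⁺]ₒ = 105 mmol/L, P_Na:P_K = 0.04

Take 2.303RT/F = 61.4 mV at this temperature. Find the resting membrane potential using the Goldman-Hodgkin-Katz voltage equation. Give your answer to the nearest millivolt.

-62 mV

Vm = 61.4 · log₁₀[(Σ P·[cation]ₒ + Σ P·[anion]ᵢ) / (Σ P·[cation]ᵢ + Σ P·[anion]ₒ)]
Numerator = 1×7.70 + 0.04×105 = 11.9
Denominator = 1×119 + 0.04×27.9 = 120.1
Vm = 61.4 · log₁₀(0.099071) = 61.4 × (-1.0041) = -61.65 mV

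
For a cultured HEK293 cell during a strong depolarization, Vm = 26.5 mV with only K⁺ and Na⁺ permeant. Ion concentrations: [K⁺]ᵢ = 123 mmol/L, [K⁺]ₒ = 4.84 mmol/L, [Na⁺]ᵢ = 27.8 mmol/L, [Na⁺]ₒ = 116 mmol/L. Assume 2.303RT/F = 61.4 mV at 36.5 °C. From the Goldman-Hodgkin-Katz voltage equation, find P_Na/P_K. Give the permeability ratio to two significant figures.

Let α = P_Na/P_K. GHK: Vm = 61.4·log₁₀[(Kₒ + α·Naₒ)/(Kᵢ + α·Naᵢ)].
10^(Vm/61.4) = 10^(26.5/61.4) = 2.7014
So 2.7014·(Kᵢ + α·Naᵢ) = Kₒ + α·Naₒ → α = (2.7014·123.0 − 4.84) / (116.0 − 2.7014·27.8)
α = (332.3 − 4.84) / (116.0 − 75.1) = 327.4/40.9 = 8.006

8.0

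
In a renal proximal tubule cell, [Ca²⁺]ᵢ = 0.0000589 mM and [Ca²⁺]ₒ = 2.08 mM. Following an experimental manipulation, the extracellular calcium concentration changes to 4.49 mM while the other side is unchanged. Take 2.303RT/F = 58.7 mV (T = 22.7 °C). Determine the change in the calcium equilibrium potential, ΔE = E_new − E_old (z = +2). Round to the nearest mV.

E_old = (58.7/2)·log₁₀(2.08/0.0000589) = 133.48 mV
E_new = (58.7/2)·log₁₀(4.49/0.0000589) = 143.29 mV
ΔE = 143.29 − (133.48) = 9.81 mV

10 mV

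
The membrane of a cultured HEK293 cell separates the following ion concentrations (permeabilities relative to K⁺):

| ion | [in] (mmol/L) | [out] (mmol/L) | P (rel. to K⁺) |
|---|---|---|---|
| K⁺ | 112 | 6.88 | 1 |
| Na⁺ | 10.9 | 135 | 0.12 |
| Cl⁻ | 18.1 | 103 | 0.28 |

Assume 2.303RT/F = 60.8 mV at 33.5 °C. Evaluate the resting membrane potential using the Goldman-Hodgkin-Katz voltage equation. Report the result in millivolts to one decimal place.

Vm = 60.8 · log₁₀[(Σ P·[cation]ₒ + Σ P·[anion]ᵢ) / (Σ P·[cation]ᵢ + Σ P·[anion]ₒ)]
Numerator = 1×6.88 + 0.12×135 + 0.28×18.1 = 28.15
Denominator = 1×112 + 0.12×10.9 + 0.28×103 = 142.1
Vm = 60.8 · log₁₀(0.19802) = 60.8 × (-0.7033) = -42.76 mV

-42.8 mV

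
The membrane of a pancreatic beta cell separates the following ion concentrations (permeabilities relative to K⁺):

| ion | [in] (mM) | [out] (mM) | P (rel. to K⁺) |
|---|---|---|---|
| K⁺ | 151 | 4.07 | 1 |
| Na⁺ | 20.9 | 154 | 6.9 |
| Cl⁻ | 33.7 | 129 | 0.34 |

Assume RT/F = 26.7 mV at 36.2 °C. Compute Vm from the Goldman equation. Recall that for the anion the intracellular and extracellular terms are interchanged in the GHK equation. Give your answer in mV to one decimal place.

Vm = 26.7 · ln[(Σ P·[cation]ₒ + Σ P·[anion]ᵢ) / (Σ P·[cation]ᵢ + Σ P·[anion]ₒ)]
Numerator = 1×4.07 + 6.9×154 + 0.34×33.7 = 1078
Denominator = 1×151 + 6.9×20.9 + 0.34×129 = 339.1
Vm = 26.7 · ln(3.1797) = 26.7 × (1.1568) = 30.89 mV

30.9 mV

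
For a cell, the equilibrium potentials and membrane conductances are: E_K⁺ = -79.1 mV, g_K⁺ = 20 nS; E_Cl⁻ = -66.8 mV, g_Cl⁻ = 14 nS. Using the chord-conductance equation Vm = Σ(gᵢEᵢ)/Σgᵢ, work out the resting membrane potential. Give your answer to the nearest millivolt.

Σ gᵢEᵢ = 20·(-79.1) + 14·(-66.8) = -2517.20
Σ gᵢ = 20 + 14 = 34
Vm = -2517.20 / 34 = -74.04 mV

-74 mV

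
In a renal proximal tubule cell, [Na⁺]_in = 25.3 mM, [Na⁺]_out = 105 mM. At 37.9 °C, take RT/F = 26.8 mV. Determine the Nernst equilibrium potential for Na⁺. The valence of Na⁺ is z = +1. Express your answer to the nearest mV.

E = (26.8/z) · ln([Na⁺]_out/[Na⁺]_in) with z = +1.
= (26.8/1) · ln(105/25.3) = 26.80 · ln(4.15)
= 26.80 · (1.4232) = 38.14 mV

38 mV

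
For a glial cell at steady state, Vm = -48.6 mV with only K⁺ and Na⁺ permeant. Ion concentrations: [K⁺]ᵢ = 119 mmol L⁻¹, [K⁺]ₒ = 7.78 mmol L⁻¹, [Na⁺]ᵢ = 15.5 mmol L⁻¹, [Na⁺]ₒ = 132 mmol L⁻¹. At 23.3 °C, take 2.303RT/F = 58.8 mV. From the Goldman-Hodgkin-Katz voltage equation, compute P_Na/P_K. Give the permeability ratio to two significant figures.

Let α = P_Na/P_K. GHK: Vm = 58.8·log₁₀[(Kₒ + α·Naₒ)/(Kᵢ + α·Naᵢ)].
10^(Vm/58.8) = 10^(-48.6/58.8) = 0.1491
So 0.1491·(Kᵢ + α·Naᵢ) = Kₒ + α·Naₒ → α = (0.1491·119.0 − 7.78) / (132.0 − 0.1491·15.5)
α = (17.74 − 7.78) / (132.0 − 2.311) = 9.963/129.7 = 0.07682

0.077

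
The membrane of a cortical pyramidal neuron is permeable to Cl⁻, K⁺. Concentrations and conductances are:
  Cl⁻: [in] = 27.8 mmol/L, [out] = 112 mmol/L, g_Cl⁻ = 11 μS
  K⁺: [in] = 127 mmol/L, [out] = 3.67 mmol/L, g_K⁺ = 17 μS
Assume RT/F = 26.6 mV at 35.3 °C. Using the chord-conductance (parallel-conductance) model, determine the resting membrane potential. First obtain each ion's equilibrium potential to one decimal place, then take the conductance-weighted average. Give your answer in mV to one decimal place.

E_Cl⁻ = (26.6/-1)·ln(112/27.8) = -37.1 mV
E_K⁺ = (26.6/1)·ln(3.67/127) = -94.3 mV
Vm = (Σ gᵢEᵢ)/(Σ gᵢ) = (11·-37.1 + 17·-94.3) / (11 + 17)
= -2011.20 / 28 = -71.83 mV

-71.8 mV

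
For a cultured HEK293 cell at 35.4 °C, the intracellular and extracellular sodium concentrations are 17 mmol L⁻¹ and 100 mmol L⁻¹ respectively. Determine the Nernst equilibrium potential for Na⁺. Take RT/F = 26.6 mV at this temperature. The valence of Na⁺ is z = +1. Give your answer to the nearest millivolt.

47 mV

E = (26.6/z) · ln([Na⁺]_out/[Na⁺]_in) with z = +1.
= (26.6/1) · ln(100/17) = 26.60 · ln(5.882)
= 26.60 · (1.7720) = 47.13 mV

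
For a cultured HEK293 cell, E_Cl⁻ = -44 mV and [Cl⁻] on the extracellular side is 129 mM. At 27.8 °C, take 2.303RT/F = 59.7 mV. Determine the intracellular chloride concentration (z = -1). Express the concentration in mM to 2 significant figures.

24 mM

Nernst: E = (59.7/-1) · log₁₀([out]/[in]), so log₁₀([out]/[in]) = -44.0 × -1 / 59.7 = 0.7370.
[out]/[in] = 10^(0.7370) = 5.458.
[in] = 129 / 5.458 = 23.64 mM.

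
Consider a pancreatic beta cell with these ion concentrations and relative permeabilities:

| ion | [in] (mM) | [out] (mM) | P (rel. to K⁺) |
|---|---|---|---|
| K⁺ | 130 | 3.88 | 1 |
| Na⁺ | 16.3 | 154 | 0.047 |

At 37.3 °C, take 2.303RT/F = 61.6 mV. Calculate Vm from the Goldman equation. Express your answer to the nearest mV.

Vm = 61.6 · log₁₀[(Σ P·[cation]ₒ + Σ P·[anion]ᵢ) / (Σ P·[cation]ᵢ + Σ P·[anion]ₒ)]
Numerator = 1×3.88 + 0.047×154 = 11.12
Denominator = 1×130 + 0.047×16.3 = 130.8
Vm = 61.6 · log₁₀(0.085022) = 61.6 × (-1.0705) = -65.94 mV

-66 mV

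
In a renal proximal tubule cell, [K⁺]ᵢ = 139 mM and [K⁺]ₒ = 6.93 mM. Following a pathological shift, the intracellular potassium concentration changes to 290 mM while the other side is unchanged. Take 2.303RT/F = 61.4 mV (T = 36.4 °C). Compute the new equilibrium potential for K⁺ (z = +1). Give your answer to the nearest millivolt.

After the shift: [K⁺]_out = 6.93, [K⁺]_in = 290 mM.
E_new = (61.4/1)·log₁₀(6.93/290) = 61.40 · (-1.6217) = -99.57 mV

-100 mV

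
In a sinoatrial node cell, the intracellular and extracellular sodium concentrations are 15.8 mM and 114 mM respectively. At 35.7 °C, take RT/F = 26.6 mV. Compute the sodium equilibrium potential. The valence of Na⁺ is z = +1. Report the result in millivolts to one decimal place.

E = (26.6/z) · ln([Na⁺]_out/[Na⁺]_in) with z = +1.
= (26.6/1) · ln(114/15.8) = 26.60 · ln(7.215)
= 26.60 · (1.9762) = 52.57 mV

52.6 mV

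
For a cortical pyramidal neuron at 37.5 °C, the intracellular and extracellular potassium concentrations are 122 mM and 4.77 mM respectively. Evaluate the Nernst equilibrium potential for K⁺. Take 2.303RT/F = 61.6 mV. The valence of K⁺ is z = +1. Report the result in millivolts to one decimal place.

-86.7 mV

E = (61.6/z) · log₁₀([K⁺]_out/[K⁺]_in) with z = +1.
= (61.6/1) · log₁₀(4.77/122) = 61.60 · log₁₀(0.0391)
= 61.60 · (-1.4078) = -86.72 mV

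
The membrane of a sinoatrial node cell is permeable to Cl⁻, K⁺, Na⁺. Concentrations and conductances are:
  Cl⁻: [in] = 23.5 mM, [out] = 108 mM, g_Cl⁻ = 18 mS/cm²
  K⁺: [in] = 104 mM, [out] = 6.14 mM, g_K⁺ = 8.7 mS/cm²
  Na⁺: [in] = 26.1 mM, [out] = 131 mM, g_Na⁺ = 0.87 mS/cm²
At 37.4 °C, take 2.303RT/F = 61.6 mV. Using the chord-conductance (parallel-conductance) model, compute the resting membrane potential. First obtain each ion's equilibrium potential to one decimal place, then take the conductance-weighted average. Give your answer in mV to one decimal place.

E_Cl⁻ = (61.6/-1)·log₁₀(108/23.5) = -40.8 mV
E_K⁺ = (61.6/1)·log₁₀(6.14/104) = -75.7 mV
E_Na⁺ = (61.6/1)·log₁₀(131/26.1) = 43.2 mV
Vm = (Σ gᵢEᵢ)/(Σ gᵢ) = (18·-40.8 + 8.7·-75.7 + 0.87·43.2) / (18 + 8.7 + 0.87)
= -1355.41 / 27.57 = -49.16 mV

-49.2 mV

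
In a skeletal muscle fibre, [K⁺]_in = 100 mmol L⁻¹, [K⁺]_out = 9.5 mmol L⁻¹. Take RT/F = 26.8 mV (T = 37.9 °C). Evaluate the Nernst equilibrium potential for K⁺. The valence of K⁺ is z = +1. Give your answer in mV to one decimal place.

E = (26.8/z) · ln([K⁺]_out/[K⁺]_in) with z = +1.
= (26.8/1) · ln(9.5/100) = 26.80 · ln(0.095)
= 26.80 · (-2.3539) = -63.08 mV

-63.1 mV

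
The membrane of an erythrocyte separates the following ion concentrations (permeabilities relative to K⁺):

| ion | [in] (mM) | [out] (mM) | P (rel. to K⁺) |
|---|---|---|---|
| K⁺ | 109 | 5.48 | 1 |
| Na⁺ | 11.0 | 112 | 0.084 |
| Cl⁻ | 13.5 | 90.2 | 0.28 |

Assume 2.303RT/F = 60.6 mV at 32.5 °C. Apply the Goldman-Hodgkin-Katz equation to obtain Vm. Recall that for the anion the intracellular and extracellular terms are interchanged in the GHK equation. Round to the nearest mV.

-52 mV

Vm = 60.6 · log₁₀[(Σ P·[cation]ₒ + Σ P·[anion]ᵢ) / (Σ P·[cation]ᵢ + Σ P·[anion]ₒ)]
Numerator = 1×5.48 + 0.084×112 + 0.28×13.5 = 18.67
Denominator = 1×109 + 0.084×11.0 + 0.28×90.2 = 135.2
Vm = 60.6 · log₁₀(0.1381) = 60.6 × (-0.8598) = -52.10 mV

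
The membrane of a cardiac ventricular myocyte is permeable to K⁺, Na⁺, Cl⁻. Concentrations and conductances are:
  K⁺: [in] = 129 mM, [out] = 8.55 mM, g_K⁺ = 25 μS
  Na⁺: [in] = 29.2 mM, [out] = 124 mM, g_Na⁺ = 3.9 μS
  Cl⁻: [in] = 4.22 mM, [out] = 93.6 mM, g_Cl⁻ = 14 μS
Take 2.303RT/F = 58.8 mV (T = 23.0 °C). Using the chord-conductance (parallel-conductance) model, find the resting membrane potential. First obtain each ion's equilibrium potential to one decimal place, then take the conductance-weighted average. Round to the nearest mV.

E_K⁺ = (58.8/1)·log₁₀(8.55/129) = -69.3 mV
E_Na⁺ = (58.8/1)·log₁₀(124/29.2) = 36.9 mV
E_Cl⁻ = (58.8/-1)·log₁₀(93.6/4.22) = -79.1 mV
Vm = (Σ gᵢEᵢ)/(Σ gᵢ) = (25·-69.3 + 3.9·36.9 + 14·-79.1) / (25 + 3.9 + 14)
= -2695.99 / 42.9 = -62.84 mV

-63 mV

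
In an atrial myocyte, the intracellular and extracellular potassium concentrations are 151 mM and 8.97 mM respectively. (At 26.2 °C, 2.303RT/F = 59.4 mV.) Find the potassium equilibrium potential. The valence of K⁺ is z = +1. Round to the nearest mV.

-73 mV

E = (59.4/z) · log₁₀([K⁺]_out/[K⁺]_in) with z = +1.
= (59.4/1) · log₁₀(8.97/151) = 59.40 · log₁₀(0.0594)
= 59.40 · (-1.2262) = -72.84 mV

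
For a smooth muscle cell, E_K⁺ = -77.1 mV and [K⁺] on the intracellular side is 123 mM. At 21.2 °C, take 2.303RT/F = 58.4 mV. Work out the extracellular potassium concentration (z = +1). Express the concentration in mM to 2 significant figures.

5.9 mM

Nernst: E = (58.4/1) · log₁₀([out]/[in]), so log₁₀([out]/[in]) = -77.1 × 1 / 58.4 = -1.3202.
[out]/[in] = 10^(-1.3202) = 0.04784.
[out] = 0.04784 × 123 = 5.884 mM.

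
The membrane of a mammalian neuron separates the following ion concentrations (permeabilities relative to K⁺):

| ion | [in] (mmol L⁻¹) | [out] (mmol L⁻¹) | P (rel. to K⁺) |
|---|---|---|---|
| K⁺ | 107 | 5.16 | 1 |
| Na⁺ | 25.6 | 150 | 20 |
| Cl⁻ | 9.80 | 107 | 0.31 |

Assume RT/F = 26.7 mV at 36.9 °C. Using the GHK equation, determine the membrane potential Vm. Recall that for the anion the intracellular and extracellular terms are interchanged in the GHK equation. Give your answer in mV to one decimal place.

Vm = 26.7 · ln[(Σ P·[cation]ₒ + Σ P·[anion]ᵢ) / (Σ P·[cation]ᵢ + Σ P·[anion]ₒ)]
Numerator = 1×5.16 + 20×150 + 0.31×9.80 = 3008
Denominator = 1×107 + 20×25.6 + 0.31×107 = 652.2
Vm = 26.7 · ln(4.6126) = 26.7 × (1.5288) = 40.82 mV

40.8 mV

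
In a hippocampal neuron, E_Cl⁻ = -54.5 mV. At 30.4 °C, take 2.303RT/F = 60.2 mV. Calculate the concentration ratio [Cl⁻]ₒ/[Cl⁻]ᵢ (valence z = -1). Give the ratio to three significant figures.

8.04

log₁₀([out]/[in]) = E·z/(60.2) = -54.5 × -1 / 60.2 = 0.9053
[out]/[in] = 10^(0.9053) = 8.041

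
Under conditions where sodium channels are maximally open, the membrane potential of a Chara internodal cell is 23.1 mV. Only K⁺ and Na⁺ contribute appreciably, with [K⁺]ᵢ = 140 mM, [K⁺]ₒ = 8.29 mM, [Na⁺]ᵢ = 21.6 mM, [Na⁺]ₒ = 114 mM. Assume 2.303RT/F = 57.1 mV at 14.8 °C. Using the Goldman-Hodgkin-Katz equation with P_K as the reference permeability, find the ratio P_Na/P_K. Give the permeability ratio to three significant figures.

5.87

Let α = P_Na/P_K. GHK: Vm = 57.1·log₁₀[(Kₒ + α·Naₒ)/(Kᵢ + α·Naᵢ)].
10^(Vm/57.1) = 10^(23.1/57.1) = 2.5384
So 2.5384·(Kᵢ + α·Naᵢ) = Kₒ + α·Naₒ → α = (2.5384·140.0 − 8.29) / (114.0 − 2.5384·21.6)
α = (355.4 − 8.29) / (114.0 − 54.83) = 347.1/59.17 = 5.866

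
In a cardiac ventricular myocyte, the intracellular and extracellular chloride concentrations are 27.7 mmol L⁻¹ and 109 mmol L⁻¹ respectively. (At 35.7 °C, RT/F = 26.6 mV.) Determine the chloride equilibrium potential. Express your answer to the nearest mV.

-36 mV

E = (26.6/z) · ln([Cl⁻]_out/[Cl⁻]_in) with z = -1.
For an anion, dividing by z = -1 reverses the sign.
= (26.6/-1) · ln(109/27.7) = -26.60 · ln(3.935)
= -26.60 · (1.3699) = -36.44 mV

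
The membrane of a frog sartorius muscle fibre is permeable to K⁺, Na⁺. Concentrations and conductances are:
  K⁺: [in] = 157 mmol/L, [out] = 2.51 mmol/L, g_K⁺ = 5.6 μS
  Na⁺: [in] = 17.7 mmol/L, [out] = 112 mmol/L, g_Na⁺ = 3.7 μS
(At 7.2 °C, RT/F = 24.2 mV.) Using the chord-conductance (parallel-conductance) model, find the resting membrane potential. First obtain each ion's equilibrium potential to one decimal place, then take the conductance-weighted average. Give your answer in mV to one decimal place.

-42.5 mV

E_K⁺ = (24.2/1)·ln(2.51/157) = -100.1 mV
E_Na⁺ = (24.2/1)·ln(112/17.7) = 44.6 mV
Vm = (Σ gᵢEᵢ)/(Σ gᵢ) = (5.6·-100.1 + 3.7·44.6) / (5.6 + 3.7)
= -395.54 / 9.3 = -42.53 mV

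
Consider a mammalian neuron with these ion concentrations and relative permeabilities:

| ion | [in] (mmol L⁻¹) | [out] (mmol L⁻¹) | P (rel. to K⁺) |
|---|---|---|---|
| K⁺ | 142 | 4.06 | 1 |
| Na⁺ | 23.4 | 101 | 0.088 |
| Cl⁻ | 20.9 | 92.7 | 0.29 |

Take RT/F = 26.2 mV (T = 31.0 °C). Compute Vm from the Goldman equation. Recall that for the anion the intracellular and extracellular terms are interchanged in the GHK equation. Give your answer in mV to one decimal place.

Vm = 26.2 · ln[(Σ P·[cation]ₒ + Σ P·[anion]ᵢ) / (Σ P·[cation]ᵢ + Σ P·[anion]ₒ)]
Numerator = 1×4.06 + 0.088×101 + 0.29×20.9 = 19.01
Denominator = 1×142 + 0.088×23.4 + 0.29×92.7 = 170.9
Vm = 26.2 · ln(0.1112) = 26.2 × (-2.1964) = -57.55 mV

-57.5 mV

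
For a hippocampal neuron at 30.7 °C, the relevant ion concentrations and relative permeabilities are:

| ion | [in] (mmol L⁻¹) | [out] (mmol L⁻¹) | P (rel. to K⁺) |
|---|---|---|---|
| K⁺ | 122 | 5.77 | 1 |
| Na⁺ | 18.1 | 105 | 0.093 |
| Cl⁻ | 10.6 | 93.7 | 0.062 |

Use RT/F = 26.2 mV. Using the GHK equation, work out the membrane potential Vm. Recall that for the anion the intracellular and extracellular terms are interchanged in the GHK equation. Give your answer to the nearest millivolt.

Vm = 26.2 · ln[(Σ P·[cation]ₒ + Σ P·[anion]ᵢ) / (Σ P·[cation]ᵢ + Σ P·[anion]ₒ)]
Numerator = 1×5.77 + 0.093×105 + 0.062×10.6 = 16.19
Denominator = 1×122 + 0.093×18.1 + 0.062×93.7 = 129.5
Vm = 26.2 · ln(0.12504) = 26.2 × (-2.0791) = -54.47 mV

-54 mV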